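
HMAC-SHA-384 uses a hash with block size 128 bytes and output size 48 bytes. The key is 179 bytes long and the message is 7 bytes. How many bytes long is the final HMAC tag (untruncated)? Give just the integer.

The tag is one SHA-384 digest: 48 bytes.

48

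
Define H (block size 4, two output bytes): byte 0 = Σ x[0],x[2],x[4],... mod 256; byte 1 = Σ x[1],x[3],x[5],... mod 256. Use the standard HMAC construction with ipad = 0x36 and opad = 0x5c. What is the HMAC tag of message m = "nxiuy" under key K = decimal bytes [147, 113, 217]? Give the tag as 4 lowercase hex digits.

38f3

Key decimal bytes [147, 113, 217] = 93 71 d9 is 3 bytes ≤ B = 4; zero-pad to 4 bytes: K' = 93 71 d9 00.
K' ⊕ ipad = a5 47 ef 36.  K' ⊕ opad = cf 2d 85 5c.
Inner input = (K'⊕ipad) ∥ m = a5 47 ef 36 ∥ 6e 78 69 75 79.
Inner hash: even-index sum = 740 mod 256 = 228; odd-index sum = 362 mod 256 = 106 → e4 6a.
Outer input = (K'⊕opad) ∥ inner = cf 2d 85 5c ∥ e4 6a.
Outer hash (tag): even-index sum = 568 mod 256 = 56; odd-index sum = 243 mod 256 = 243 → 38 f3.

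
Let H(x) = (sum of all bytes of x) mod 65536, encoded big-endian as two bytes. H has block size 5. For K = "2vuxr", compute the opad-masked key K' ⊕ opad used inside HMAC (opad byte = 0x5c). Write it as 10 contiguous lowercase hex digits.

6e2a29242e

Key "2vuxr" = 32 76 75 78 72 is exactly B = 5 bytes: K' = 32 76 75 78 72.
XOR each byte with 0x5c: 32⊕5c=6e, 76⊕5c=2a, 75⊕5c=29, 78⊕5c=24, 72⊕5c=2e.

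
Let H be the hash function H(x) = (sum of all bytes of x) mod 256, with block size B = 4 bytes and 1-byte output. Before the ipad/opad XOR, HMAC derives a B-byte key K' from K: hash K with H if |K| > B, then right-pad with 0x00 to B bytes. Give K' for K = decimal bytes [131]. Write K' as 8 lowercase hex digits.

83000000

Key decimal bytes [131] = 83 is 1 byte ≤ B = 4; zero-pad to 4 bytes: K' = 83 00 00 00.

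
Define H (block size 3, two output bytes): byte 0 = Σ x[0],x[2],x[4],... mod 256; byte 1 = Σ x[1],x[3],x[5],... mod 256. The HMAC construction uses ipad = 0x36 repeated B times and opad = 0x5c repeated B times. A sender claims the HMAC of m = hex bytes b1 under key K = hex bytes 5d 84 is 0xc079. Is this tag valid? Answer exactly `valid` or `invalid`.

Key hex bytes 5d 84 is 2 bytes ≤ B = 3; zero-pad to 3 bytes: K' = 5d 84 00.
K' ⊕ ipad = 6b b2 36; K' ⊕ opad = 01 d8 5c.
Inner hash: even-index sum = 161 mod 256 = 161; odd-index sum = 355 mod 256 = 99 → a1 63.
Outer hash (recomputed tag): even-index sum = 192 mod 256 = 192; odd-index sum = 377 mod 256 = 121 → c0 79.
Recomputed tag = c079; claimed = c079 → match.

valid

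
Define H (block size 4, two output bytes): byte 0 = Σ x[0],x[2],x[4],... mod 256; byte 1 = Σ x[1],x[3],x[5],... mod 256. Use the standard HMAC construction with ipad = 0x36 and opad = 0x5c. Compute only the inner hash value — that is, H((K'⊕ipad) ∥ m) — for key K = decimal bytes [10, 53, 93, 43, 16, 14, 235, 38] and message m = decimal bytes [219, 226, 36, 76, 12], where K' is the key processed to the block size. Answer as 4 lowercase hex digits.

9506

Key decimal bytes [10, 53, 93, 43, 16, 14, 235, 38] = 0a 35 5d 2b 10 0e eb 26 is 8 bytes > B = 4, so hash it first: H(key) = 62 94, then zero-pad to 4 bytes: K' = 62 94 00 00.
K' ⊕ ipad = 54 a2 36 36.
Inner input = 54 a2 36 36 ∥ db e2 24 4c 0c.
Inner hash: even-index sum = 405 mod 256 = 149; odd-index sum = 518 mod 256 = 6 → 95 06.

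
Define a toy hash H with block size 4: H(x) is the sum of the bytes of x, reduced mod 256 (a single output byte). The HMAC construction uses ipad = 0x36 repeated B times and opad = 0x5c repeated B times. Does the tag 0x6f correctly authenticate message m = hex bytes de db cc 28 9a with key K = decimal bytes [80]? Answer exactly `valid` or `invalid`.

Key decimal bytes [80] = 50 is 1 byte ≤ B = 4; zero-pad to 4 bytes: K' = 50 00 00 00.
K' ⊕ ipad = 66 36 36 36; K' ⊕ opad = 0c 5c 5c 5c.
Inner hash: sum = 102+54+54+54+222+219+204+40+154 = 1103; mod 256 = 79 → 4f.
Outer hash (recomputed tag): sum = 12+92+92+92+79 = 367; mod 256 = 111 → 6f.
Recomputed tag = 6f; claimed = 6f → match.

valid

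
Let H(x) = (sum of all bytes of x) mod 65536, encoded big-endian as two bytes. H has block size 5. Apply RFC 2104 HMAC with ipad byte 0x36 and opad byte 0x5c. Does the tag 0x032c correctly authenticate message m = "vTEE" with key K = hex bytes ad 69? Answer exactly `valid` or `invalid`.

Key hex bytes ad 69 is 2 bytes ≤ B = 5; zero-pad to 5 bytes: K' = ad 69 00 00 00.
K' ⊕ ipad = 9b 5f 36 36 36; K' ⊕ opad = f1 35 5c 5c 5c.
Inner hash: sum = 155+95+54+54+54+118+84+69+69 = 752 → 02 f0.
Outer hash (recomputed tag): sum = 241+53+92+92+92+2+240 = 812 → 03 2c.
Recomputed tag = 032c; claimed = 032c → match.

valid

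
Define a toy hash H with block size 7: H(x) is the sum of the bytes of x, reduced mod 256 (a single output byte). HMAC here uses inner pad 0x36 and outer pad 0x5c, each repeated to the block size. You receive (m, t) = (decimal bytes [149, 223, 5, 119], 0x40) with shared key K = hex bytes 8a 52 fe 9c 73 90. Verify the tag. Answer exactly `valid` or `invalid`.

Key hex bytes 8a 52 fe 9c 73 90 is 6 bytes ≤ B = 7; zero-pad to 7 bytes: K' = 8a 52 fe 9c 73 90 00.
K' ⊕ ipad = bc 64 c8 aa 45 a6 36; K' ⊕ opad = d6 0e a2 c0 2f cc 5c.
Inner hash: sum = 188+100+200+170+69+166+54+149+223+5+119 = 1443; mod 256 = 163 → a3.
Outer hash (recomputed tag): sum = 214+14+162+192+47+204+92+163 = 1088; mod 256 = 64 → 40.
Recomputed tag = 40; claimed = 40 → match.

valid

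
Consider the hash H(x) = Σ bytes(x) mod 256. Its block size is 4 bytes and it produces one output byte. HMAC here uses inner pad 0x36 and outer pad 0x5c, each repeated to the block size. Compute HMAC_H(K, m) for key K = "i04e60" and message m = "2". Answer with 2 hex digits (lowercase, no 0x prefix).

Key "i04e60" = 69 30 34 65 36 30 is 6 bytes > B = 4, so hash it first: H(key) = 98, then zero-pad to 4 bytes: K' = 98 00 00 00.
K' ⊕ ipad = ae 36 36 36.  K' ⊕ opad = c4 5c 5c 5c.
Inner input = (K'⊕ipad) ∥ m = ae 36 36 36 ∥ 32.
Inner hash: sum = 174+54+54+54+50 = 386; mod 256 = 130 → 82.
Outer input = (K'⊕opad) ∥ inner = c4 5c 5c 5c ∥ 82.
Outer hash (tag): sum = 196+92+92+92+130 = 602; mod 256 = 90 → 5a.

5a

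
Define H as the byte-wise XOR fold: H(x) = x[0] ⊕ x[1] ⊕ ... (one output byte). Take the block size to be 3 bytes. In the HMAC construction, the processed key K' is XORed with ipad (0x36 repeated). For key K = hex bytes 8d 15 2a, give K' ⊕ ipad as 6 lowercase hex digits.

bb231c

Key hex bytes 8d 15 2a is exactly B = 3 bytes: K' = 8d 15 2a.
XOR each byte with 0x36: 8d⊕36=bb, 15⊕36=23, 2a⊕36=1c.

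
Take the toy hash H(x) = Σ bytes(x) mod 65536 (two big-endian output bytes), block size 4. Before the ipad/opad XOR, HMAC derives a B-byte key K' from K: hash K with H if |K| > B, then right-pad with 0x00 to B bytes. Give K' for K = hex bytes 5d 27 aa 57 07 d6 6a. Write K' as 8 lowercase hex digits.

02cc0000

|K| = 7 > B = 4, so first hash the key.
H(K): sum = 93+39+170+87+7+214+106 = 716 → 02 cc.
Zero-pad H(K) = 02 cc to 4 bytes: K' = 02 cc 00 00.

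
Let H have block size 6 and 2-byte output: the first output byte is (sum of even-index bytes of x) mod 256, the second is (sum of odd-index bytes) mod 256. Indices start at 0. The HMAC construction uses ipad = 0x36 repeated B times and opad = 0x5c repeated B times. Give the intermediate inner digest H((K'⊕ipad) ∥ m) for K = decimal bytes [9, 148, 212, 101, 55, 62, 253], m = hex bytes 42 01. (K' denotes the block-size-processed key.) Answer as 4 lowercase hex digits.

Key decimal bytes [9, 148, 212, 101, 55, 62, 253] = 09 94 d4 65 37 3e fd is 7 bytes > B = 6, so hash it first: H(key) = 11 37, then zero-pad to 6 bytes: K' = 11 37 00 00 00 00.
K' ⊕ ipad = 27 01 36 36 36 36.
Inner input = 27 01 36 36 36 36 ∥ 42 01.
Inner hash: even-index sum = 213 mod 256 = 213; odd-index sum = 110 mod 256 = 110 → d5 6e.

d56e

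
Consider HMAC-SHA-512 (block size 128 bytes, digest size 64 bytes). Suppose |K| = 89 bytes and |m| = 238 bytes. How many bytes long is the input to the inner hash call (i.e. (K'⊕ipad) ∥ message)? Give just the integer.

Key is 89 ≤ 128 bytes, zero-padded: |K'| = 128.
Inner input = (K'⊕ipad) ∥ m → 128 + 238 = 366 bytes.

366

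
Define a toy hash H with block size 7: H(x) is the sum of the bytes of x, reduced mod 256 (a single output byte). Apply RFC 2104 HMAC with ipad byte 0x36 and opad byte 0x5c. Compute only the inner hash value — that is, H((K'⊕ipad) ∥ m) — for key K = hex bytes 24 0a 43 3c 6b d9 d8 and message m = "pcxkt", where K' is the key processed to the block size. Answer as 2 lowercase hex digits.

Key hex bytes 24 0a 43 3c 6b d9 d8 is exactly B = 7 bytes: K' = 24 0a 43 3c 6b d9 d8.
K' ⊕ ipad = 12 3c 75 0a 5d ef ee.
Inner input = 12 3c 75 0a 5d ef ee ∥ 70 63 78 6b 74.
Inner hash: sum = 18+60+117+10+93+239+238+112+99+120+107+116 = 1329; mod 256 = 49 → 31.

31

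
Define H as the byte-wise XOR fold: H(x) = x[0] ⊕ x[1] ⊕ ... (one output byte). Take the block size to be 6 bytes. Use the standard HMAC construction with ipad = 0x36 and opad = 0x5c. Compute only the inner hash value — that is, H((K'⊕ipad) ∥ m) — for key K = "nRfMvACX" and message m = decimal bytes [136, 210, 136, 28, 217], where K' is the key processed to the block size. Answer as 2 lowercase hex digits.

Key "nRfMvACX" = 6e 52 66 4d 76 41 43 58 is 8 bytes > B = 6, so hash it first: H(key) = 3b, then zero-pad to 6 bytes: K' = 3b 00 00 00 00 00.
K' ⊕ ipad = 0d 36 36 36 36 36.
Inner input = 0d 36 36 36 36 36 ∥ 88 d2 88 1c d9.
Inner hash: XOR 0d⊕36⊕36⊕36⊕36⊕36⊕88⊕d2⊕88⊕1c⊕d9 = 2c.

2c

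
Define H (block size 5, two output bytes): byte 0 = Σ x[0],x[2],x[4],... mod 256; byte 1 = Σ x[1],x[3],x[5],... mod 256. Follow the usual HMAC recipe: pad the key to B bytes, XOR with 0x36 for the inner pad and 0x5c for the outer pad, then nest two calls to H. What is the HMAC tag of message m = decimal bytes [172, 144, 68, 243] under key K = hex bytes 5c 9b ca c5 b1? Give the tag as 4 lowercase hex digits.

13d0

Key hex bytes 5c 9b ca c5 b1 is exactly B = 5 bytes: K' = 5c 9b ca c5 b1.
K' ⊕ ipad = 6a ad fc f3 87.  K' ⊕ opad = 00 c7 96 99 ed.
Inner input = (K'⊕ipad) ∥ m = 6a ad fc f3 87 ∥ ac 90 44 f3.
Inner hash: even-index sum = 880 mod 256 = 112; odd-index sum = 656 mod 256 = 144 → 70 90.
Outer input = (K'⊕opad) ∥ inner = 00 c7 96 99 ed ∥ 70 90.
Outer hash (tag): even-index sum = 531 mod 256 = 19; odd-index sum = 464 mod 256 = 208 → 13 d0.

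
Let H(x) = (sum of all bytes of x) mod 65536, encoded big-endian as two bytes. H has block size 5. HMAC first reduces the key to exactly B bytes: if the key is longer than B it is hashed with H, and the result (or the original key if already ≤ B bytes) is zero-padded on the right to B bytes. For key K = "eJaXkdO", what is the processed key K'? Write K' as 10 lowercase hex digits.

|K| = 7 > B = 5, so first hash the key.
H(K): sum = 101+74+97+88+107+100+79 = 646 → 02 86.
Zero-pad H(K) = 02 86 to 5 bytes: K' = 02 86 00 00 00.

0286000000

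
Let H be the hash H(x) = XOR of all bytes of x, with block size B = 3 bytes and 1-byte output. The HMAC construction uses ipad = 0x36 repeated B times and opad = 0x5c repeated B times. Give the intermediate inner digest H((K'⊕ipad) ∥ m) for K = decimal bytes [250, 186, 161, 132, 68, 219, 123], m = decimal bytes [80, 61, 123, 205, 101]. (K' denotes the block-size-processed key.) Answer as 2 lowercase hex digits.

09

Key decimal bytes [250, 186, 161, 132, 68, 219, 123] = fa ba a1 84 44 db 7b is 7 bytes > B = 3, so hash it first: H(key) = 81, then zero-pad to 3 bytes: K' = 81 00 00.
K' ⊕ ipad = b7 36 36.
Inner input = b7 36 36 ∥ 50 3d 7b cd 65.
Inner hash: XOR b7⊕36⊕36⊕50⊕3d⊕7b⊕cd⊕65 = 09.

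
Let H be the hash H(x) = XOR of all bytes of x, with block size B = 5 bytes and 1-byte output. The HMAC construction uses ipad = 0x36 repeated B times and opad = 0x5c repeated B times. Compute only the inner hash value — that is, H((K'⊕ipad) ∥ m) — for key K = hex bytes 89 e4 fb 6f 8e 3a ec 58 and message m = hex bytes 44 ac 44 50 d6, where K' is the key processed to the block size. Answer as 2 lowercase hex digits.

e5

Key hex bytes 89 e4 fb 6f 8e 3a ec 58 is 8 bytes > B = 5, so hash it first: H(key) = f9, then zero-pad to 5 bytes: K' = f9 00 00 00 00.
K' ⊕ ipad = cf 36 36 36 36.
Inner input = cf 36 36 36 36 ∥ 44 ac 44 50 d6.
Inner hash: XOR cf⊕36⊕36⊕36⊕36⊕44⊕ac⊕44⊕50⊕d6 = e5.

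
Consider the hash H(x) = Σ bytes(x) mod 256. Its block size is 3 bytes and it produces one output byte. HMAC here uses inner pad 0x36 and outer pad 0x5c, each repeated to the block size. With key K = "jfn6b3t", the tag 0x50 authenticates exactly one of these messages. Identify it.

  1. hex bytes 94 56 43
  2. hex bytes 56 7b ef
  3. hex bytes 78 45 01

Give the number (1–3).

2

Key "jfn6b3t" = 6a 66 6e 36 62 33 74 is 7 bytes > B = 3, so hash it first: H(key) = 7d, then zero-pad to 3 bytes: K' = 7d 00 00.
K' ⊕ ipad = 4b 36 36; K' ⊕ opad = 21 5c 5c.
m1: inner = H(4b 36 36 94 56 43) = e4; tag = H(21 5c 5c e4) = bd
m2: inner = H(4b 36 36 56 7b ef) = 77; tag = H(21 5c 5c 77) = 50 ← matches
m3: inner = H(4b 36 36 78 45 01) = 75; tag = H(21 5c 5c 75) = 4e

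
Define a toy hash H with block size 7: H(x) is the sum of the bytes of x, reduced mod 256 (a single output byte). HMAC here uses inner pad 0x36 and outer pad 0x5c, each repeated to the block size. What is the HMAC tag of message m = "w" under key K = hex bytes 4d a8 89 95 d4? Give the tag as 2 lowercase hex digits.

23

Key hex bytes 4d a8 89 95 d4 is 5 bytes ≤ B = 7; zero-pad to 7 bytes: K' = 4d a8 89 95 d4 00 00.
K' ⊕ ipad = 7b 9e bf a3 e2 36 36.  K' ⊕ opad = 11 f4 d5 c9 88 5c 5c.
Inner input = (K'⊕ipad) ∥ m = 7b 9e bf a3 e2 36 36 ∥ 77.
Inner hash: sum = 123+158+191+163+226+54+54+119 = 1088; mod 256 = 64 → 40.
Outer input = (K'⊕opad) ∥ inner = 11 f4 d5 c9 88 5c 5c ∥ 40.
Outer hash (tag): sum = 17+244+213+201+136+92+92+64 = 1059; mod 256 = 35 → 23.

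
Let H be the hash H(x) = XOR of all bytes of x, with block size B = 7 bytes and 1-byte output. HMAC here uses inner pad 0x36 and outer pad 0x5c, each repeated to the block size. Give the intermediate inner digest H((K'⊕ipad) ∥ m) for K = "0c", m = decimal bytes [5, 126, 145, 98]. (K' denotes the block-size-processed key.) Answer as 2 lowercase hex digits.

Key "0c" = 30 63 is 2 bytes ≤ B = 7; zero-pad to 7 bytes: K' = 30 63 00 00 00 00 00.
K' ⊕ ipad = 06 55 36 36 36 36 36.
Inner input = 06 55 36 36 36 36 36 ∥ 05 7e 91 62.
Inner hash: XOR 06⊕55⊕36⊕36⊕36⊕36⊕36⊕05⊕7e⊕91⊕62 = ed.

ed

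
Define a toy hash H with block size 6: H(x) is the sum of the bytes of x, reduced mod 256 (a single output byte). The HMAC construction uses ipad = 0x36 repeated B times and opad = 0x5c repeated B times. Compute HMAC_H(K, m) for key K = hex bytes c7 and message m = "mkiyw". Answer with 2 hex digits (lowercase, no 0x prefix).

97

Key hex bytes c7 is 1 byte ≤ B = 6; zero-pad to 6 bytes: K' = c7 00 00 00 00 00.
K' ⊕ ipad = f1 36 36 36 36 36.  K' ⊕ opad = 9b 5c 5c 5c 5c 5c.
Inner input = (K'⊕ipad) ∥ m = f1 36 36 36 36 36 ∥ 6d 6b 69 79 77.
Inner hash: sum = 241+54+54+54+54+54+109+107+105+121+119 = 1072; mod 256 = 48 → 30.
Outer input = (K'⊕opad) ∥ inner = 9b 5c 5c 5c 5c 5c ∥ 30.
Outer hash (tag): sum = 155+92+92+92+92+92+48 = 663; mod 256 = 151 → 97.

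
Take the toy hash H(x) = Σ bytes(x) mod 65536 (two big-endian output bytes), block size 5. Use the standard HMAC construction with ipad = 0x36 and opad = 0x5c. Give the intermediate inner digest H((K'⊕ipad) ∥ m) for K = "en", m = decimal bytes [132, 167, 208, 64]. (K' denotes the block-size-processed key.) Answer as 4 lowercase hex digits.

Key "en" = 65 6e is 2 bytes ≤ B = 5; zero-pad to 5 bytes: K' = 65 6e 00 00 00.
K' ⊕ ipad = 53 58 36 36 36.
Inner input = 53 58 36 36 36 ∥ 84 a7 d0 40.
Inner hash: sum = 83+88+54+54+54+132+167+208+64 = 904 → 03 88.

0388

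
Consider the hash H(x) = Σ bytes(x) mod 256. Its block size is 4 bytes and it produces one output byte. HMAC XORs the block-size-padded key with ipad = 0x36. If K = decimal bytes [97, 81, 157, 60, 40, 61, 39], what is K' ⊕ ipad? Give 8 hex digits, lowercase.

21363636

Key decimal bytes [97, 81, 157, 60, 40, 61, 39] = 61 51 9d 3c 28 3d 27 is 7 bytes > B = 4, so hash it first: H(key) = 17, then zero-pad to 4 bytes: K' = 17 00 00 00.
XOR each byte with 0x36: 17⊕36=21, 00⊕36=36, 00⊕36=36, 00⊕36=36.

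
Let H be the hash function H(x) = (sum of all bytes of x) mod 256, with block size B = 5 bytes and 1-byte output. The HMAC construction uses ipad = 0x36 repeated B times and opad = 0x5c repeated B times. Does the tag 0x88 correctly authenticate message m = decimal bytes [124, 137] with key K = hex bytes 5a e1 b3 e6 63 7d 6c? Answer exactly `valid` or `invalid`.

Key hex bytes 5a e1 b3 e6 63 7d 6c is 7 bytes > B = 5, so hash it first: H(key) = 20, then zero-pad to 5 bytes: K' = 20 00 00 00 00.
K' ⊕ ipad = 16 36 36 36 36; K' ⊕ opad = 7c 5c 5c 5c 5c.
Inner hash: sum = 22+54+54+54+54+124+137 = 499; mod 256 = 243 → f3.
Outer hash (recomputed tag): sum = 124+92+92+92+92+243 = 735; mod 256 = 223 → df.
Recomputed tag = df; claimed = 88 → mismatch.

invalid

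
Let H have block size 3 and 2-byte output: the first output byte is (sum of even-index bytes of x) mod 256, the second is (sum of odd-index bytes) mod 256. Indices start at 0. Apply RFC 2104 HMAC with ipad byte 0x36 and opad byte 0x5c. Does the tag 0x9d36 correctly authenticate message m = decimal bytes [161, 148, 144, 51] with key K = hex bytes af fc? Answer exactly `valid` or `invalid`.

invalid

Key hex bytes af fc is 2 bytes ≤ B = 3; zero-pad to 3 bytes: K' = af fc 00.
K' ⊕ ipad = 99 ca 36; K' ⊕ opad = f3 a0 5c.
Inner hash: even-index sum = 406 mod 256 = 150; odd-index sum = 507 mod 256 = 251 → 96 fb.
Outer hash (recomputed tag): even-index sum = 586 mod 256 = 74; odd-index sum = 310 mod 256 = 54 → 4a 36.
Recomputed tag = 4a36; claimed = 9d36 → mismatch.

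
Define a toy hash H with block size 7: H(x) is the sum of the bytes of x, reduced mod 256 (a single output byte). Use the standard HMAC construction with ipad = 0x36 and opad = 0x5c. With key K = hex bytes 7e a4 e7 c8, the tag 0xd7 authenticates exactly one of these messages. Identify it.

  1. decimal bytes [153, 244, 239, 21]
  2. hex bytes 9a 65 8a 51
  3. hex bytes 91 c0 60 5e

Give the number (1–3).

3

Key hex bytes 7e a4 e7 c8 is 4 bytes ≤ B = 7; zero-pad to 7 bytes: K' = 7e a4 e7 c8 00 00 00.
K' ⊕ ipad = 48 92 d1 fe 36 36 36; K' ⊕ opad = 22 f8 bb 94 5c 5c 5c.
m1: inner = H(48 92 d1 fe 36 36 36 99 f4 ef 15) = dc; tag = H(22 f8 bb 94 5c 5c 5c dc) = 59
m2: inner = H(48 92 d1 fe 36 36 36 9a 65 8a 51) = 25; tag = H(22 f8 bb 94 5c 5c 5c 25) = a2
m3: inner = H(48 92 d1 fe 36 36 36 91 c0 60 5e) = 5a; tag = H(22 f8 bb 94 5c 5c 5c 5a) = d7 ← matches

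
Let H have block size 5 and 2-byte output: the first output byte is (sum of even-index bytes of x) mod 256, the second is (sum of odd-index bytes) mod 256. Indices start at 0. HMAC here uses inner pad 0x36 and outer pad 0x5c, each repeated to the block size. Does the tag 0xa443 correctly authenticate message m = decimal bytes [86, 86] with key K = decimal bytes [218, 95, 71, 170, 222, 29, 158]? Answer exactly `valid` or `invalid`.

invalid

Key decimal bytes [218, 95, 71, 170, 222, 29, 158] = da 5f 47 aa de 1d 9e is 7 bytes > B = 5, so hash it first: H(key) = 9d 26, then zero-pad to 5 bytes: K' = 9d 26 00 00 00.
K' ⊕ ipad = ab 10 36 36 36; K' ⊕ opad = c1 7a 5c 5c 5c.
Inner hash: even-index sum = 365 mod 256 = 109; odd-index sum = 156 mod 256 = 156 → 6d 9c.
Outer hash (recomputed tag): even-index sum = 533 mod 256 = 21; odd-index sum = 323 mod 256 = 67 → 15 43.
Recomputed tag = 1543; claimed = a443 → mismatch.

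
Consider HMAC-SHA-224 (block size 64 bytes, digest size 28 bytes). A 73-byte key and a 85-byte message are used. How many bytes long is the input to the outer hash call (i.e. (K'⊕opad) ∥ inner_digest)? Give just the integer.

Key is 73 > 64 bytes, so it is hashed to 28 bytes then zero-padded to 64: |K'| = 64.
Outer input = (K'⊕opad) ∥ H(inner) → 64 + 28 = 92 bytes.

92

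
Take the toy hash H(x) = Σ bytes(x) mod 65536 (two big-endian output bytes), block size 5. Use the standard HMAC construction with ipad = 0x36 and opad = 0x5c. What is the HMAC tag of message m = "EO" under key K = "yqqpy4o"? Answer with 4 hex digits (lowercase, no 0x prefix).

Key "yqqpy4o" = 79 71 71 70 79 34 6f is 7 bytes > B = 5, so hash it first: H(key) = 02 e7, then zero-pad to 5 bytes: K' = 02 e7 00 00 00.
K' ⊕ ipad = 34 d1 36 36 36.  K' ⊕ opad = 5e bb 5c 5c 5c.
Inner input = (K'⊕ipad) ∥ m = 34 d1 36 36 36 ∥ 45 4f.
Inner hash: sum = 52+209+54+54+54+69+79 = 571 → 02 3b.
Outer input = (K'⊕opad) ∥ inner = 5e bb 5c 5c 5c ∥ 02 3b.
Outer hash (tag): sum = 94+187+92+92+92+2+59 = 618 → 02 6a.

026a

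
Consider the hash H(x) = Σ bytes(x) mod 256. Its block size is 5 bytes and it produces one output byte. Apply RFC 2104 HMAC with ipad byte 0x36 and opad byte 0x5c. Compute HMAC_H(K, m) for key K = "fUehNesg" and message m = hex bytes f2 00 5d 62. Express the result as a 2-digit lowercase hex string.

Key "fUehNesg" = 66 55 65 68 4e 65 73 67 is 8 bytes > B = 5, so hash it first: H(key) = 15, then zero-pad to 5 bytes: K' = 15 00 00 00 00.
K' ⊕ ipad = 23 36 36 36 36.  K' ⊕ opad = 49 5c 5c 5c 5c.
Inner input = (K'⊕ipad) ∥ m = 23 36 36 36 36 ∥ f2 00 5d 62.
Inner hash: sum = 35+54+54+54+54+242+0+93+98 = 684; mod 256 = 172 → ac.
Outer input = (K'⊕opad) ∥ inner = 49 5c 5c 5c 5c ∥ ac.
Outer hash (tag): sum = 73+92+92+92+92+172 = 613; mod 256 = 101 → 65.

65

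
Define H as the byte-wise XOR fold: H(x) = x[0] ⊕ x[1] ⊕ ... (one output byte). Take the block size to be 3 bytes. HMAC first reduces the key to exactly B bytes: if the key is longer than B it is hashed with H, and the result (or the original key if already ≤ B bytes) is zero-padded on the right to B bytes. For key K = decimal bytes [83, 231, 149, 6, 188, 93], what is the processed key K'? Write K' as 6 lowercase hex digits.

c60000

|K| = 6 > B = 3, so first hash the key.
H(K): XOR 53⊕e7⊕95⊕06⊕bc⊕5d = c6.
Zero-pad H(K) = c6 to 3 bytes: K' = c6 00 00.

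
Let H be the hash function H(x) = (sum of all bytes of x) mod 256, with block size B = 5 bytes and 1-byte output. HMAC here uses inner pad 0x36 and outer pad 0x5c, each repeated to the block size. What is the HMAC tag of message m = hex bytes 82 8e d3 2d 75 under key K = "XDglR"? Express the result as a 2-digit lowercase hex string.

Key "XDglR" = 58 44 67 6c 52 is exactly B = 5 bytes: K' = 58 44 67 6c 52.
K' ⊕ ipad = 6e 72 51 5a 64.  K' ⊕ opad = 04 18 3b 30 0e.
Inner input = (K'⊕ipad) ∥ m = 6e 72 51 5a 64 ∥ 82 8e d3 2d 75.
Inner hash: sum = 110+114+81+90+100+130+142+211+45+117 = 1140; mod 256 = 116 → 74.
Outer input = (K'⊕opad) ∥ inner = 04 18 3b 30 0e ∥ 74.
Outer hash (tag): sum = 4+24+59+48+14+116 = 265; mod 256 = 9 → 09.

09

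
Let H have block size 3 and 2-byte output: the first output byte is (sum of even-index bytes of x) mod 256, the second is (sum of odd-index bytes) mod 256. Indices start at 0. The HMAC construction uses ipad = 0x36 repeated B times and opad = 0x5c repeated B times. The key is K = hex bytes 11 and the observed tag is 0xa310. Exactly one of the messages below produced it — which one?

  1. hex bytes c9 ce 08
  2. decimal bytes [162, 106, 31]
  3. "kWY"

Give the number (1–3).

3

Key hex bytes 11 is 1 byte ≤ B = 3; zero-pad to 3 bytes: K' = 11 00 00.
K' ⊕ ipad = 27 36 36; K' ⊕ opad = 4d 5c 5c.
m1: inner = H(27 36 36 c9 ce 08) = 2b 07; tag = H(4d 5c 5c 2b 07) = b087
m2: inner = H(27 36 36 a2 6a 1f) = c7 f7; tag = H(4d 5c 5c c7 f7) = a023
m3: inner = H(27 36 36 6b 57 59) = b4 fa; tag = H(4d 5c 5c b4 fa) = a310 ← matches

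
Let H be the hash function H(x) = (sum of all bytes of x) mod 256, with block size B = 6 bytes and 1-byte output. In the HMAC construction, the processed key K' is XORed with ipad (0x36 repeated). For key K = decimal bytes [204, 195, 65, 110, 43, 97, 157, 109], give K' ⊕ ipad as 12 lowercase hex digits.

Key decimal bytes [204, 195, 65, 110, 43, 97, 157, 109] = cc c3 41 6e 2b 61 9d 6d is 8 bytes > B = 6, so hash it first: H(key) = d4, then zero-pad to 6 bytes: K' = d4 00 00 00 00 00.
XOR each byte with 0x36: d4⊕36=e2, 00⊕36=36, 00⊕36=36, 00⊕36=36, 00⊕36=36, 00⊕36=36.

e23636363636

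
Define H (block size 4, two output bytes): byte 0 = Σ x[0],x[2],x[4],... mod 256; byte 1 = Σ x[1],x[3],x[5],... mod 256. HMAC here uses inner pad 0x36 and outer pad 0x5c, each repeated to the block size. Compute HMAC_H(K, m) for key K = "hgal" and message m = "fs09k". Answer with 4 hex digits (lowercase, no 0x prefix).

27c2

Key "hgal" = 68 67 61 6c is exactly B = 4 bytes: K' = 68 67 61 6c.
K' ⊕ ipad = 5e 51 57 5a.  K' ⊕ opad = 34 3b 3d 30.
Inner input = (K'⊕ipad) ∥ m = 5e 51 57 5a ∥ 66 73 30 39 6b.
Inner hash: even-index sum = 438 mod 256 = 182; odd-index sum = 343 mod 256 = 87 → b6 57.
Outer input = (K'⊕opad) ∥ inner = 34 3b 3d 30 ∥ b6 57.
Outer hash (tag): even-index sum = 295 mod 256 = 39; odd-index sum = 194 mod 256 = 194 → 27 c2.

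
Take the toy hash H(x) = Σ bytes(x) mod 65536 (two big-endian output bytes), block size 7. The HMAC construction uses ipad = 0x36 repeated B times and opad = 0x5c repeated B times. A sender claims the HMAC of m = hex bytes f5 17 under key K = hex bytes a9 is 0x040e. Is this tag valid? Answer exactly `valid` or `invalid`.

Key hex bytes a9 is 1 byte ≤ B = 7; zero-pad to 7 bytes: K' = a9 00 00 00 00 00 00.
K' ⊕ ipad = 9f 36 36 36 36 36 36; K' ⊕ opad = f5 5c 5c 5c 5c 5c 5c.
Inner hash: sum = 159+54+54+54+54+54+54+245+23 = 751 → 02 ef.
Outer hash (recomputed tag): sum = 245+92+92+92+92+92+92+2+239 = 1038 → 04 0e.
Recomputed tag = 040e; claimed = 040e → match.

valid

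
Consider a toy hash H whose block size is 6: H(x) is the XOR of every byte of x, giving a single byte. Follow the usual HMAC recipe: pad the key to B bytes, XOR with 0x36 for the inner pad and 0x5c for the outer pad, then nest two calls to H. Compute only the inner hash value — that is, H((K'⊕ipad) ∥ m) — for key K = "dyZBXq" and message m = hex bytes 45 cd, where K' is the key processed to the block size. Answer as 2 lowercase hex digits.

Key "dyZBXq" = 64 79 5a 42 58 71 is exactly B = 6 bytes: K' = 64 79 5a 42 58 71.
K' ⊕ ipad = 52 4f 6c 74 6e 47.
Inner input = 52 4f 6c 74 6e 47 ∥ 45 cd.
Inner hash: XOR 52⊕4f⊕6c⊕74⊕6e⊕47⊕45⊕cd = a4.

a4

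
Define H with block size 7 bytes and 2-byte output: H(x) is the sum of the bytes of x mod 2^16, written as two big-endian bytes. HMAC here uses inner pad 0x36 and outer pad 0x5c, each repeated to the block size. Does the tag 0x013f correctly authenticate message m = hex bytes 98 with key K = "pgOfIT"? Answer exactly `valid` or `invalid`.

valid

Key "pgOfIT" = 70 67 4f 66 49 54 is 6 bytes ≤ B = 7; zero-pad to 7 bytes: K' = 70 67 4f 66 49 54 00.
K' ⊕ ipad = 46 51 79 50 7f 62 36; K' ⊕ opad = 2c 3b 13 3a 15 08 5c.
Inner hash: sum = 70+81+121+80+127+98+54+152 = 783 → 03 0f.
Outer hash (recomputed tag): sum = 44+59+19+58+21+8+92+3+15 = 319 → 01 3f.
Recomputed tag = 013f; claimed = 013f → match.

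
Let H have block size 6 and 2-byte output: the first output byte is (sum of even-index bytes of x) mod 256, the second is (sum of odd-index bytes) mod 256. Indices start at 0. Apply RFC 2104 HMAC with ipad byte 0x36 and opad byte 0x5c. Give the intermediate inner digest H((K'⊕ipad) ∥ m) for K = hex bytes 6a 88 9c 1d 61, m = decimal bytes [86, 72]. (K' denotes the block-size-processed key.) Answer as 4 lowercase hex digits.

Key hex bytes 6a 88 9c 1d 61 is 5 bytes ≤ B = 6; zero-pad to 6 bytes: K' = 6a 88 9c 1d 61 00.
K' ⊕ ipad = 5c be aa 2b 57 36.
Inner input = 5c be aa 2b 57 36 ∥ 56 48.
Inner hash: even-index sum = 435 mod 256 = 179; odd-index sum = 359 mod 256 = 103 → b3 67.

b367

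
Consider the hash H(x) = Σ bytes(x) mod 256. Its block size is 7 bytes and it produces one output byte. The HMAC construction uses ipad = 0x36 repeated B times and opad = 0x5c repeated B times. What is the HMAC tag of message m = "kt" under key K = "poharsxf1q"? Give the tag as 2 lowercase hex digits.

Key "poharsxf1q" = 70 6f 68 61 72 73 78 66 31 71 is 10 bytes > B = 7, so hash it first: H(key) = 0d, then zero-pad to 7 bytes: K' = 0d 00 00 00 00 00 00.
K' ⊕ ipad = 3b 36 36 36 36 36 36.  K' ⊕ opad = 51 5c 5c 5c 5c 5c 5c.
Inner input = (K'⊕ipad) ∥ m = 3b 36 36 36 36 36 36 ∥ 6b 74.
Inner hash: sum = 59+54+54+54+54+54+54+107+116 = 606; mod 256 = 94 → 5e.
Outer input = (K'⊕opad) ∥ inner = 51 5c 5c 5c 5c 5c 5c ∥ 5e.
Outer hash (tag): sum = 81+92+92+92+92+92+92+94 = 727; mod 256 = 215 → d7.

d7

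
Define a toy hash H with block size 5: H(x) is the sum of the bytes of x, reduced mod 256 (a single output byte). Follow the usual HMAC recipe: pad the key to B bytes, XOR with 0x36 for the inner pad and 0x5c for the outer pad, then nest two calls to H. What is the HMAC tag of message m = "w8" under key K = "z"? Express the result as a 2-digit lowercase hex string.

69

Key "z" = 7a is 1 byte ≤ B = 5; zero-pad to 5 bytes: K' = 7a 00 00 00 00.
K' ⊕ ipad = 4c 36 36 36 36.  K' ⊕ opad = 26 5c 5c 5c 5c.
Inner input = (K'⊕ipad) ∥ m = 4c 36 36 36 36 ∥ 77 38.
Inner hash: sum = 76+54+54+54+54+119+56 = 467; mod 256 = 211 → d3.
Outer input = (K'⊕opad) ∥ inner = 26 5c 5c 5c 5c ∥ d3.
Outer hash (tag): sum = 38+92+92+92+92+211 = 617; mod 256 = 105 → 69.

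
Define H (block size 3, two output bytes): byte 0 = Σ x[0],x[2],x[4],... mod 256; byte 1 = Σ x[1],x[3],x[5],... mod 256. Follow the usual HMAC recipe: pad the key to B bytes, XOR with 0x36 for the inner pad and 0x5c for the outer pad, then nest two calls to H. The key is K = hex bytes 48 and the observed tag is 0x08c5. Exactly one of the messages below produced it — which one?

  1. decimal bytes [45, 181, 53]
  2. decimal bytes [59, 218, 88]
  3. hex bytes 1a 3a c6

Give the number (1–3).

Key hex bytes 48 is 1 byte ≤ B = 3; zero-pad to 3 bytes: K' = 48 00 00.
K' ⊕ ipad = 7e 36 36; K' ⊕ opad = 14 5c 5c.
m1: inner = H(7e 36 36 2d b5 35) = 69 98; tag = H(14 5c 5c 69 98) = 08c5 ← matches
m2: inner = H(7e 36 36 3b da 58) = 8e c9; tag = H(14 5c 5c 8e c9) = 39ea
m3: inner = H(7e 36 36 1a 3a c6) = ee 16; tag = H(14 5c 5c ee 16) = 864a

1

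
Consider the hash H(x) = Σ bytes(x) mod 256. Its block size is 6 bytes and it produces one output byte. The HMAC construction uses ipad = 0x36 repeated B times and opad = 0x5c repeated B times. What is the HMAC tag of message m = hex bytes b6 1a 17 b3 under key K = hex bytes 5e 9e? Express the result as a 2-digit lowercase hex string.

b6

Key hex bytes 5e 9e is 2 bytes ≤ B = 6; zero-pad to 6 bytes: K' = 5e 9e 00 00 00 00.
K' ⊕ ipad = 68 a8 36 36 36 36.  K' ⊕ opad = 02 c2 5c 5c 5c 5c.
Inner input = (K'⊕ipad) ∥ m = 68 a8 36 36 36 36 ∥ b6 1a 17 b3.
Inner hash: sum = 104+168+54+54+54+54+182+26+23+179 = 898; mod 256 = 130 → 82.
Outer input = (K'⊕opad) ∥ inner = 02 c2 5c 5c 5c 5c ∥ 82.
Outer hash (tag): sum = 2+194+92+92+92+92+130 = 694; mod 256 = 182 → b6.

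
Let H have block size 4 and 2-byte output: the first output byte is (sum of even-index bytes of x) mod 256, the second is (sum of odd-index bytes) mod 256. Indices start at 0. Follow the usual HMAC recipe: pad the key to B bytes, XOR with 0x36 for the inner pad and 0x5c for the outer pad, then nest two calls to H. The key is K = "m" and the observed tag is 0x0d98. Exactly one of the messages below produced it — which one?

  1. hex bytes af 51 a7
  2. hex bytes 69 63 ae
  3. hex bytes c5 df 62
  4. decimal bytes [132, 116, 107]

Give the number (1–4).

Key "m" = 6d is 1 byte ≤ B = 4; zero-pad to 4 bytes: K' = 6d 00 00 00.
K' ⊕ ipad = 5b 36 36 36; K' ⊕ opad = 31 5c 5c 5c.
m1: inner = H(5b 36 36 36 af 51 a7) = e7 bd; tag = H(31 5c 5c 5c e7 bd) = 7475
m2: inner = H(5b 36 36 36 69 63 ae) = a8 cf; tag = H(31 5c 5c 5c a8 cf) = 3587
m3: inner = H(5b 36 36 36 c5 df 62) = b8 4b; tag = H(31 5c 5c 5c b8 4b) = 4503
m4: inner = H(5b 36 36 36 84 74 6b) = 80 e0; tag = H(31 5c 5c 5c 80 e0) = 0d98 ← matches

4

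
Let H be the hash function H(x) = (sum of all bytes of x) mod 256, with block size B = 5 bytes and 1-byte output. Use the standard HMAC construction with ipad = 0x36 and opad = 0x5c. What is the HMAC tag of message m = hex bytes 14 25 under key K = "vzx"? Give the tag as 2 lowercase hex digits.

ab

Key "vzx" = 76 7a 78 is 3 bytes ≤ B = 5; zero-pad to 5 bytes: K' = 76 7a 78 00 00.
K' ⊕ ipad = 40 4c 4e 36 36.  K' ⊕ opad = 2a 26 24 5c 5c.
Inner input = (K'⊕ipad) ∥ m = 40 4c 4e 36 36 ∥ 14 25.
Inner hash: sum = 64+76+78+54+54+20+37 = 383; mod 256 = 127 → 7f.
Outer input = (K'⊕opad) ∥ inner = 2a 26 24 5c 5c ∥ 7f.
Outer hash (tag): sum = 42+38+36+92+92+127 = 427; mod 256 = 171 → ab.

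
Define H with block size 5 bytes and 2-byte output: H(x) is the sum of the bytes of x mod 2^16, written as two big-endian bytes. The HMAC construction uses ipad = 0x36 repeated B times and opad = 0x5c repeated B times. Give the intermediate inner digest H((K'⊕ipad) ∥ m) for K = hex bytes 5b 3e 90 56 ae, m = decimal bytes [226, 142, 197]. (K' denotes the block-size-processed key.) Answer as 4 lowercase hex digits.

0448

Key hex bytes 5b 3e 90 56 ae is exactly B = 5 bytes: K' = 5b 3e 90 56 ae.
K' ⊕ ipad = 6d 08 a6 60 98.
Inner input = 6d 08 a6 60 98 ∥ e2 8e c5.
Inner hash: sum = 109+8+166+96+152+226+142+197 = 1096 → 04 48.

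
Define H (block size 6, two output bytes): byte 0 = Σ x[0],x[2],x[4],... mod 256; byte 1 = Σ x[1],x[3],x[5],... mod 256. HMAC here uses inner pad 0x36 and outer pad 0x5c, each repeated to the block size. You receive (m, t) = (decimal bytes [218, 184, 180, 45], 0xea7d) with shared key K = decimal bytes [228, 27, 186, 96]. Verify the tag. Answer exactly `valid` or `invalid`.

invalid

Key decimal bytes [228, 27, 186, 96] = e4 1b ba 60 is 4 bytes ≤ B = 6; zero-pad to 6 bytes: K' = e4 1b ba 60 00 00.
K' ⊕ ipad = d2 2d 8c 56 36 36; K' ⊕ opad = b8 47 e6 3c 5c 5c.
Inner hash: even-index sum = 802 mod 256 = 34; odd-index sum = 414 mod 256 = 158 → 22 9e.
Outer hash (recomputed tag): even-index sum = 540 mod 256 = 28; odd-index sum = 381 mod 256 = 125 → 1c 7d.
Recomputed tag = 1c7d; claimed = ea7d → mismatch.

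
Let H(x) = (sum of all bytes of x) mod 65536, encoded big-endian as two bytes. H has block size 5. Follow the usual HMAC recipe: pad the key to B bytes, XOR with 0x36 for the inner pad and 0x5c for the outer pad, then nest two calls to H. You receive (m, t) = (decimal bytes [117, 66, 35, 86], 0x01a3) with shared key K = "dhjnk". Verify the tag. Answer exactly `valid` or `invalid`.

invalid

Key "dhjnk" = 64 68 6a 6e 6b is exactly B = 5 bytes: K' = 64 68 6a 6e 6b.
K' ⊕ ipad = 52 5e 5c 58 5d; K' ⊕ opad = 38 34 36 32 37.
Inner hash: sum = 82+94+92+88+93+117+66+35+86 = 753 → 02 f1.
Outer hash (recomputed tag): sum = 56+52+54+50+55+2+241 = 510 → 01 fe.
Recomputed tag = 01fe; claimed = 01a3 → mismatch.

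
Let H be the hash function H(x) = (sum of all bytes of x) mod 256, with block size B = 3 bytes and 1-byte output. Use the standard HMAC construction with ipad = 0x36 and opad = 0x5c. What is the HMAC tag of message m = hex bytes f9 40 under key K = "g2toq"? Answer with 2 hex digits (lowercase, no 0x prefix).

Key "g2toq" = 67 32 74 6f 71 is 5 bytes > B = 3, so hash it first: H(key) = ed, then zero-pad to 3 bytes: K' = ed 00 00.
K' ⊕ ipad = db 36 36.  K' ⊕ opad = b1 5c 5c.
Inner input = (K'⊕ipad) ∥ m = db 36 36 ∥ f9 40.
Inner hash: sum = 219+54+54+249+64 = 640; mod 256 = 128 → 80.
Outer input = (K'⊕opad) ∥ inner = b1 5c 5c ∥ 80.
Outer hash (tag): sum = 177+92+92+128 = 489; mod 256 = 233 → e9.

e9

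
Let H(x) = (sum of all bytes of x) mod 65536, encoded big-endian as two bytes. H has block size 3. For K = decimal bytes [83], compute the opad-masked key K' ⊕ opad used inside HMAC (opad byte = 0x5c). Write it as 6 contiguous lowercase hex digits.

Key decimal bytes [83] = 53 is 1 byte ≤ B = 3; zero-pad to 3 bytes: K' = 53 00 00.
XOR each byte with 0x5c: 53⊕5c=0f, 00⊕5c=5c, 00⊕5c=5c.

0f5c5c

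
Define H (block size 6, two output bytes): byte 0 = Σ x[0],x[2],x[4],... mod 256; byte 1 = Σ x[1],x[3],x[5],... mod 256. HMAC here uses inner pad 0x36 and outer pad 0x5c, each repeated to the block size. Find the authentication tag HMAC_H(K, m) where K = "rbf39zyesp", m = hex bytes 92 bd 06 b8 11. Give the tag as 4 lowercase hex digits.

Key "rbf39zyesp" = 72 62 66 33 39 7a 79 65 73 70 is 10 bytes > B = 6, so hash it first: H(key) = fd e4, then zero-pad to 6 bytes: K' = fd e4 00 00 00 00.
K' ⊕ ipad = cb d2 36 36 36 36.  K' ⊕ opad = a1 b8 5c 5c 5c 5c.
Inner input = (K'⊕ipad) ∥ m = cb d2 36 36 36 36 ∥ 92 bd 06 b8 11.
Inner hash: even-index sum = 480 mod 256 = 224; odd-index sum = 691 mod 256 = 179 → e0 b3.
Outer input = (K'⊕opad) ∥ inner = a1 b8 5c 5c 5c 5c ∥ e0 b3.
Outer hash (tag): even-index sum = 569 mod 256 = 57; odd-index sum = 547 mod 256 = 35 → 39 23.

3923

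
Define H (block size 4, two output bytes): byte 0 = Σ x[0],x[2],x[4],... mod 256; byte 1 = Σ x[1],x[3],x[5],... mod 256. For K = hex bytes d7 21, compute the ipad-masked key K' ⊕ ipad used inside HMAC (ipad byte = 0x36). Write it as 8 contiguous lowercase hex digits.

e1173636

Key hex bytes d7 21 is 2 bytes ≤ B = 4; zero-pad to 4 bytes: K' = d7 21 00 00.
XOR each byte with 0x36: d7⊕36=e1, 21⊕36=17, 00⊕36=36, 00⊕36=36.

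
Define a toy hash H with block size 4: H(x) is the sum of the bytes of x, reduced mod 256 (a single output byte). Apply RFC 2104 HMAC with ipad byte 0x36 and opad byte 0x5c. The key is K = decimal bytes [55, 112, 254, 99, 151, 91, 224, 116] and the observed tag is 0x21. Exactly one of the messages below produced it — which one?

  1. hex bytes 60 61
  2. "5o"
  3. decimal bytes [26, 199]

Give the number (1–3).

3

Key decimal bytes [55, 112, 254, 99, 151, 91, 224, 116] = 37 70 fe 63 97 5b e0 74 is 8 bytes > B = 4, so hash it first: H(key) = 4e, then zero-pad to 4 bytes: K' = 4e 00 00 00.
K' ⊕ ipad = 78 36 36 36; K' ⊕ opad = 12 5c 5c 5c.
m1: inner = H(78 36 36 36 60 61) = db; tag = H(12 5c 5c 5c db) = 01
m2: inner = H(78 36 36 36 35 6f) = be; tag = H(12 5c 5c 5c be) = e4
m3: inner = H(78 36 36 36 1a c7) = fb; tag = H(12 5c 5c 5c fb) = 21 ← matches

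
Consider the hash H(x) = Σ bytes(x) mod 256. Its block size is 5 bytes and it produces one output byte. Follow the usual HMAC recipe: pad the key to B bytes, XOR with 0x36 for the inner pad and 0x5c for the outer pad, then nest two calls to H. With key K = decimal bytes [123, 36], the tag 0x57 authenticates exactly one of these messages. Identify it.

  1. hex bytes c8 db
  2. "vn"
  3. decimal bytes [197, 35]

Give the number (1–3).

1

Key decimal bytes [123, 36] = 7b 24 is 2 bytes ≤ B = 5; zero-pad to 5 bytes: K' = 7b 24 00 00 00.
K' ⊕ ipad = 4d 12 36 36 36; K' ⊕ opad = 27 78 5c 5c 5c.
m1: inner = H(4d 12 36 36 36 c8 db) = a4; tag = H(27 78 5c 5c 5c a4) = 57 ← matches
m2: inner = H(4d 12 36 36 36 76 6e) = e5; tag = H(27 78 5c 5c 5c e5) = 98
m3: inner = H(4d 12 36 36 36 c5 23) = e9; tag = H(27 78 5c 5c 5c e9) = 9c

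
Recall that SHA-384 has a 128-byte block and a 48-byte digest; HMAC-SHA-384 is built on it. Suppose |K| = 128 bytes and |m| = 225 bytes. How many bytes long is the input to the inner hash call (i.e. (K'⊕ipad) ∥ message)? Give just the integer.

353

Key is 128 ≤ 128 bytes, zero-padded: |K'| = 128.
Inner input = (K'⊕ipad) ∥ m → 128 + 225 = 353 bytes.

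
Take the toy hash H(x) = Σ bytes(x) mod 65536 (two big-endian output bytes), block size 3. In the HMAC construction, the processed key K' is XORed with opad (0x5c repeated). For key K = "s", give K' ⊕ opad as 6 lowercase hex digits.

2f5c5c

Key "s" = 73 is 1 byte ≤ B = 3; zero-pad to 3 bytes: K' = 73 00 00.
XOR each byte with 0x5c: 73⊕5c=2f, 00⊕5c=5c, 00⊕5c=5c.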